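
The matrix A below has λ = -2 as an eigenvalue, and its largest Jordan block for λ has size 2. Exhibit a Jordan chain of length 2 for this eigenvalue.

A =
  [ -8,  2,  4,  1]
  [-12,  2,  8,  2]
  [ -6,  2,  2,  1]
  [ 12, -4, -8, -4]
A Jordan chain for λ = -2 of length 2:
v_1 = (-6, -12, -6, 12)ᵀ
v_2 = (1, 0, 0, 0)ᵀ

Let N = A − (-2)·I. We want v_2 with N^2 v_2 = 0 but N^1 v_2 ≠ 0; then v_{j-1} := N · v_j for j = 2, …, 2.

Pick v_2 = (1, 0, 0, 0)ᵀ.
Then v_1 = N · v_2 = (-6, -12, -6, 12)ᵀ.

Sanity check: (A − (-2)·I) v_1 = (0, 0, 0, 0)ᵀ = 0. ✓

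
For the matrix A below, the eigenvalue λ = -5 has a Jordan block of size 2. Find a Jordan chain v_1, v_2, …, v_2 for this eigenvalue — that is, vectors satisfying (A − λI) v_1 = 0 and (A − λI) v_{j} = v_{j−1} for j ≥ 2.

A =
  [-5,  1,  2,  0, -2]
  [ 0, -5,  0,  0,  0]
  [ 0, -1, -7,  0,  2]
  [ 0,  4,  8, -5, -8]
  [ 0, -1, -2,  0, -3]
A Jordan chain for λ = -5 of length 2:
v_1 = (1, 0, -1, 4, -1)ᵀ
v_2 = (0, 1, 0, 0, 0)ᵀ

Let N = A − (-5)·I. We want v_2 with N^2 v_2 = 0 but N^1 v_2 ≠ 0; then v_{j-1} := N · v_j for j = 2, …, 2.

Pick v_2 = (0, 1, 0, 0, 0)ᵀ.
Then v_1 = N · v_2 = (1, 0, -1, 4, -1)ᵀ.

Sanity check: (A − (-5)·I) v_1 = (0, 0, 0, 0, 0)ᵀ = 0. ✓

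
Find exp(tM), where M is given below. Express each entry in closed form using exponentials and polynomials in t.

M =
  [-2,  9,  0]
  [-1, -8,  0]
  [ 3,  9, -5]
e^{tM} =
  [3*t*exp(-5*t) + exp(-5*t), 9*t*exp(-5*t), 0]
  [-t*exp(-5*t), -3*t*exp(-5*t) + exp(-5*t), 0]
  [3*t*exp(-5*t), 9*t*exp(-5*t), exp(-5*t)]

Strategy: write M = P · J · P⁻¹ where J is a Jordan canonical form, so e^{tM} = P · e^{tJ} · P⁻¹, and e^{tJ} can be computed block-by-block.

M has Jordan form
J =
  [-5,  1,  0]
  [ 0, -5,  0]
  [ 0,  0, -5]
(up to reordering of blocks).

Per-block formulas:
  For a 1×1 block at λ = -5: exp(t · [-5]) = [e^(-5t)].
  For a 2×2 Jordan block J_2(-5): exp(t · J_2(-5)) = e^(-5t)·(I + t·N), where N is the 2×2 nilpotent shift.

After assembling e^{tJ} and conjugating by P, we get:

e^{tM} =
  [3*t*exp(-5*t) + exp(-5*t), 9*t*exp(-5*t), 0]
  [-t*exp(-5*t), -3*t*exp(-5*t) + exp(-5*t), 0]
  [3*t*exp(-5*t), 9*t*exp(-5*t), exp(-5*t)]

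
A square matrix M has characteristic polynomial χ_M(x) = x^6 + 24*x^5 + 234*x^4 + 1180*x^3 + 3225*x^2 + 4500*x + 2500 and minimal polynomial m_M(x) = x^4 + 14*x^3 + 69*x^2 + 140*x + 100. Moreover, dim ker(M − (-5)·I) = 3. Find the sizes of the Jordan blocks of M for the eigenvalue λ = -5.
Block sizes for λ = -5: [2, 1, 1]

Step 1 — from the characteristic polynomial, algebraic multiplicity of λ = -5 is 4. From dim ker(M − (-5)·I) = 3, there are exactly 3 Jordan blocks for λ = -5.
Step 2 — from the minimal polynomial, the factor (x + 5)^2 tells us the largest block for λ = -5 has size 2.
Step 3 — with total size 4, 3 blocks, and largest block 2, the block sizes (in nonincreasing order) are [2, 1, 1].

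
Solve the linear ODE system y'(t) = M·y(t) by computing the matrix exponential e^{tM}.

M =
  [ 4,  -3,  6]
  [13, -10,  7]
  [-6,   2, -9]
e^{tM} =
  [3*t^2*exp(-5*t) + 9*t*exp(-5*t) + exp(-5*t), -3*t*exp(-5*t), 9*t^2*exp(-5*t)/2 + 6*t*exp(-5*t)]
  [5*t^2*exp(-5*t) + 13*t*exp(-5*t), -5*t*exp(-5*t) + exp(-5*t), 15*t^2*exp(-5*t)/2 + 7*t*exp(-5*t)]
  [-2*t^2*exp(-5*t) - 6*t*exp(-5*t), 2*t*exp(-5*t), -3*t^2*exp(-5*t) - 4*t*exp(-5*t) + exp(-5*t)]

Strategy: write M = P · J · P⁻¹ where J is a Jordan canonical form, so e^{tM} = P · e^{tJ} · P⁻¹, and e^{tJ} can be computed block-by-block.

M has Jordan form
J =
  [-5,  1,  0]
  [ 0, -5,  1]
  [ 0,  0, -5]
(up to reordering of blocks).

Per-block formulas:
  For a 3×3 Jordan block J_3(-5): exp(t · J_3(-5)) = e^(-5t)·(I + t·N + (t^2/2)·N^2), where N is the 3×3 nilpotent shift.

After assembling e^{tJ} and conjugating by P, we get:

e^{tM} =
  [3*t^2*exp(-5*t) + 9*t*exp(-5*t) + exp(-5*t), -3*t*exp(-5*t), 9*t^2*exp(-5*t)/2 + 6*t*exp(-5*t)]
  [5*t^2*exp(-5*t) + 13*t*exp(-5*t), -5*t*exp(-5*t) + exp(-5*t), 15*t^2*exp(-5*t)/2 + 7*t*exp(-5*t)]
  [-2*t^2*exp(-5*t) - 6*t*exp(-5*t), 2*t*exp(-5*t), -3*t^2*exp(-5*t) - 4*t*exp(-5*t) + exp(-5*t)]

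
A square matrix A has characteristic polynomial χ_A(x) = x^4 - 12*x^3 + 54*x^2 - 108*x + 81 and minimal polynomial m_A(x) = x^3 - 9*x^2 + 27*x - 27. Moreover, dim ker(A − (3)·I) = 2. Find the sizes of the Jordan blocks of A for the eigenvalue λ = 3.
Block sizes for λ = 3: [3, 1]

Step 1 — from the characteristic polynomial, algebraic multiplicity of λ = 3 is 4. From dim ker(A − (3)·I) = 2, there are exactly 2 Jordan blocks for λ = 3.
Step 2 — from the minimal polynomial, the factor (x − 3)^3 tells us the largest block for λ = 3 has size 3.
Step 3 — with total size 4, 2 blocks, and largest block 3, the block sizes (in nonincreasing order) are [3, 1].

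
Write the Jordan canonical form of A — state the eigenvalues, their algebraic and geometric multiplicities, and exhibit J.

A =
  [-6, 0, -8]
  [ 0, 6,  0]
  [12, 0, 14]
J_1(2) ⊕ J_1(6) ⊕ J_1(6)

The characteristic polynomial is
  det(x·I − A) = x^3 - 14*x^2 + 60*x - 72 = (x - 6)^2*(x - 2)

Eigenvalues and multiplicities (the geometric multiplicity of λ is n − rank(A − λI), which equals the number of Jordan blocks for λ):
  λ = 2: algebraic multiplicity = 1, geometric multiplicity = 1
  λ = 6: algebraic multiplicity = 2, geometric multiplicity = 2

Determining the block sizes for each eigenvalue:
  λ = 2: one block (gm = 1), so the single block has size am = 1 → block sizes [1]
  λ = 6: gm = am = 2, so every block has size 1 → block sizes [1, 1]

Assembling the blocks gives a Jordan form
J =
  [2, 0, 0]
  [0, 6, 0]
  [0, 0, 6]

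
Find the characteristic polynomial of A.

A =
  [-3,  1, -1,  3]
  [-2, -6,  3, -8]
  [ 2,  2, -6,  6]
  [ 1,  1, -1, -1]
x^4 + 16*x^3 + 96*x^2 + 256*x + 256

Expanding det(x·I − A) (e.g. by cofactor expansion or by noting that A is similar to its Jordan form J, which has the same characteristic polynomial as A) gives
  χ_A(x) = x^4 + 16*x^3 + 96*x^2 + 256*x + 256
which factors as (x + 4)^4. The eigenvalues (with algebraic multiplicities) are λ = -4 with multiplicity 4.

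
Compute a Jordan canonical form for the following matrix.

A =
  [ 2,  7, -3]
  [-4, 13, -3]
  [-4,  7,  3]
J_2(6) ⊕ J_1(6)

The characteristic polynomial is
  det(x·I − A) = x^3 - 18*x^2 + 108*x - 216 = (x - 6)^3

Eigenvalues and multiplicities (the geometric multiplicity of λ is n − rank(A − λI), which equals the number of Jordan blocks for λ):
  λ = 6: algebraic multiplicity = 3, geometric multiplicity = 2

Determining the block sizes for each eigenvalue:
  λ = 6: 2 blocks summing to 3 forces exactly one block of size 2 and the rest size 1 → block sizes [2, 1]

Assembling the blocks gives a Jordan form
J =
  [6, 1, 0]
  [0, 6, 0]
  [0, 0, 6]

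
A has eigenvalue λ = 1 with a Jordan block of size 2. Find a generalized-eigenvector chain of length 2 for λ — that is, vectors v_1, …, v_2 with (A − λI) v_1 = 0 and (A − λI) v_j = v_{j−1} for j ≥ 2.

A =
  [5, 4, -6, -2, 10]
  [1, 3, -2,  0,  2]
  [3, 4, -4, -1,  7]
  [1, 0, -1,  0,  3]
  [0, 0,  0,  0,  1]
A Jordan chain for λ = 1 of length 2:
v_1 = (4, 1, 3, 1, 0)ᵀ
v_2 = (1, 0, 0, 0, 0)ᵀ

Let N = A − (1)·I. We want v_2 with N^2 v_2 = 0 but N^1 v_2 ≠ 0; then v_{j-1} := N · v_j for j = 2, …, 2.

Pick v_2 = (1, 0, 0, 0, 0)ᵀ.
Then v_1 = N · v_2 = (4, 1, 3, 1, 0)ᵀ.

Sanity check: (A − (1)·I) v_1 = (0, 0, 0, 0, 0)ᵀ = 0. ✓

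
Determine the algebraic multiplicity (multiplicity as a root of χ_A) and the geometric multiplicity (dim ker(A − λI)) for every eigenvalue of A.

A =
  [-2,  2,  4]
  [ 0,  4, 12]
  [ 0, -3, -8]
λ = -2: alg = 3, geom = 2

Step 1 — factor the characteristic polynomial to read off the algebraic multiplicities:
  χ_A(x) = (x + 2)^3

Step 2 — compute geometric multiplicities via the rank-nullity identity g(λ) = n − rank(A − λI):
  rank(A − (-2)·I) = 1, so dim ker(A − (-2)·I) = n − 1 = 2

Summary:
  λ = -2: algebraic multiplicity = 3, geometric multiplicity = 2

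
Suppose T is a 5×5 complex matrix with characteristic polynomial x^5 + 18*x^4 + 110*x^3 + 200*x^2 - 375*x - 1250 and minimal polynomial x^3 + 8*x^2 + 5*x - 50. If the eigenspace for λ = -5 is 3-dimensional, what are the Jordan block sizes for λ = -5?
Block sizes for λ = -5: [2, 1, 1]

Step 1 — from the characteristic polynomial, algebraic multiplicity of λ = -5 is 4. From dim ker(T − (-5)·I) = 3, there are exactly 3 Jordan blocks for λ = -5.
Step 2 — from the minimal polynomial, the factor (x + 5)^2 tells us the largest block for λ = -5 has size 2.
Step 3 — with total size 4, 3 blocks, and largest block 2, the block sizes (in nonincreasing order) are [2, 1, 1].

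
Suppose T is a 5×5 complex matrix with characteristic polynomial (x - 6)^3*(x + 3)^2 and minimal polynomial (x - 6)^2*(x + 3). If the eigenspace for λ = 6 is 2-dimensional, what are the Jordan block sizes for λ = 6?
Block sizes for λ = 6: [2, 1]

Step 1 — from the characteristic polynomial, algebraic multiplicity of λ = 6 is 3. From dim ker(T − (6)·I) = 2, there are exactly 2 Jordan blocks for λ = 6.
Step 2 — from the minimal polynomial, the factor (x − 6)^2 tells us the largest block for λ = 6 has size 2.
Step 3 — with total size 3, 2 blocks, and largest block 2, the block sizes (in nonincreasing order) are [2, 1].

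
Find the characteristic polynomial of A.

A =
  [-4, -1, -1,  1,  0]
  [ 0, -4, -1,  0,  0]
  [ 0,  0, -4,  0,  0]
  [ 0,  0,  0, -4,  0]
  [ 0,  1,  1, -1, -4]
x^5 + 20*x^4 + 160*x^3 + 640*x^2 + 1280*x + 1024

Expanding det(x·I − A) (e.g. by cofactor expansion or by noting that A is similar to its Jordan form J, which has the same characteristic polynomial as A) gives
  χ_A(x) = x^5 + 20*x^4 + 160*x^3 + 640*x^2 + 1280*x + 1024
which factors as (x + 4)^5. The eigenvalues (with algebraic multiplicities) are λ = -4 with multiplicity 5.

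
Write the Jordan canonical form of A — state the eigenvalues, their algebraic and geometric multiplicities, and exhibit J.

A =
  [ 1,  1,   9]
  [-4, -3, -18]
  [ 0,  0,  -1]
J_2(-1) ⊕ J_1(-1)

The characteristic polynomial is
  det(x·I − A) = x^3 + 3*x^2 + 3*x + 1 = (x + 1)^3

Eigenvalues and multiplicities (the geometric multiplicity of λ is n − rank(A − λI), which equals the number of Jordan blocks for λ):
  λ = -1: algebraic multiplicity = 3, geometric multiplicity = 2

Determining the block sizes for each eigenvalue:
  λ = -1: 2 blocks summing to 3 forces exactly one block of size 2 and the rest size 1 → block sizes [2, 1]

Assembling the blocks gives a Jordan form
J =
  [-1,  1,  0]
  [ 0, -1,  0]
  [ 0,  0, -1]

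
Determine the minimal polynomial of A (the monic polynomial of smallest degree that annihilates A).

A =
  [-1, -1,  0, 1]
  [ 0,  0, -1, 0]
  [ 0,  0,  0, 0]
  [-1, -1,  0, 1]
x^3

The characteristic polynomial is χ_A(x) = x^4, so the eigenvalues are known. The minimal polynomial is
  m_A(x) = Π_λ (x − λ)^{k_λ}
where k_λ is the size of the *largest* Jordan block for λ (equivalently, the smallest k with (A − λI)^k v = 0 for every generalised eigenvector v of λ).

  λ = 0: largest Jordan block has size 3, contributing (x − 0)^3

So m_A(x) = x^3 = x^3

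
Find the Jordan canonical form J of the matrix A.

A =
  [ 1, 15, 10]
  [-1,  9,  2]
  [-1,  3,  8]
J_2(6) ⊕ J_1(6)

The characteristic polynomial is
  det(x·I − A) = x^3 - 18*x^2 + 108*x - 216 = (x - 6)^3

Eigenvalues and multiplicities (the geometric multiplicity of λ is n − rank(A − λI), which equals the number of Jordan blocks for λ):
  λ = 6: algebraic multiplicity = 3, geometric multiplicity = 2

Determining the block sizes for each eigenvalue:
  λ = 6: 2 blocks summing to 3 forces exactly one block of size 2 and the rest size 1 → block sizes [2, 1]

Assembling the blocks gives a Jordan form
J =
  [6, 1, 0]
  [0, 6, 0]
  [0, 0, 6]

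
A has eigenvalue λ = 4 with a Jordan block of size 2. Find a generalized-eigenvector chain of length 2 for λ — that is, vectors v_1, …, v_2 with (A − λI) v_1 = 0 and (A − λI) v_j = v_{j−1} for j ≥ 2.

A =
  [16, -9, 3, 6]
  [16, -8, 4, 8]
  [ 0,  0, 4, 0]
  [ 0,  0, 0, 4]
A Jordan chain for λ = 4 of length 2:
v_1 = (12, 16, 0, 0)ᵀ
v_2 = (1, 0, 0, 0)ᵀ

Let N = A − (4)·I. We want v_2 with N^2 v_2 = 0 but N^1 v_2 ≠ 0; then v_{j-1} := N · v_j for j = 2, …, 2.

Pick v_2 = (1, 0, 0, 0)ᵀ.
Then v_1 = N · v_2 = (12, 16, 0, 0)ᵀ.

Sanity check: (A − (4)·I) v_1 = (0, 0, 0, 0)ᵀ = 0. ✓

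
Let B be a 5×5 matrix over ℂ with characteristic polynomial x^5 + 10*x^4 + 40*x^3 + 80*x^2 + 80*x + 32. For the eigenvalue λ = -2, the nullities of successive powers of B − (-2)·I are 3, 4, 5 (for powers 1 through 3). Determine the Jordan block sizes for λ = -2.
Block sizes for λ = -2: [3, 1, 1]

From the dimensions of kernels of powers, the number of Jordan blocks of size at least j is d_j − d_{j−1} where d_j = dim ker(N^j) (with d_0 = 0). Computing the differences gives [3, 1, 1].
The number of blocks of size exactly k is (#blocks of size ≥ k) − (#blocks of size ≥ k + 1), so the partition is: 2 block(s) of size 1, 1 block(s) of size 3.
In nonincreasing order the block sizes are [3, 1, 1].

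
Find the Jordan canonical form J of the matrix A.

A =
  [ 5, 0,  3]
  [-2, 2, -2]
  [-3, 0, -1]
J_2(2) ⊕ J_1(2)

The characteristic polynomial is
  det(x·I − A) = x^3 - 6*x^2 + 12*x - 8 = (x - 2)^3

Eigenvalues and multiplicities (the geometric multiplicity of λ is n − rank(A − λI), which equals the number of Jordan blocks for λ):
  λ = 2: algebraic multiplicity = 3, geometric multiplicity = 2

Determining the block sizes for each eigenvalue:
  λ = 2: 2 blocks summing to 3 forces exactly one block of size 2 and the rest size 1 → block sizes [2, 1]

Assembling the blocks gives a Jordan form
J =
  [2, 1, 0]
  [0, 2, 0]
  [0, 0, 2]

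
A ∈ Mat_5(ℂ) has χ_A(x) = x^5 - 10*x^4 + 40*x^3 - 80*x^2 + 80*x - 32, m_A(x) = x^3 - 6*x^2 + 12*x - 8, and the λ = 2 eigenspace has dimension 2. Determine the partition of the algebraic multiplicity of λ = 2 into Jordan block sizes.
Block sizes for λ = 2: [3, 2]

Step 1 — from the characteristic polynomial, algebraic multiplicity of λ = 2 is 5. From dim ker(A − (2)·I) = 2, there are exactly 2 Jordan blocks for λ = 2.
Step 2 — from the minimal polynomial, the factor (x − 2)^3 tells us the largest block for λ = 2 has size 3.
Step 3 — with total size 5, 2 blocks, and largest block 3, the block sizes (in nonincreasing order) are [3, 2].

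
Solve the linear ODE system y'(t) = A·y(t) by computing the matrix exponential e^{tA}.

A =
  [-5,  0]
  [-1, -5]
e^{tA} =
  [exp(-5*t), 0]
  [-t*exp(-5*t), exp(-5*t)]

Strategy: write A = P · J · P⁻¹ where J is a Jordan canonical form, so e^{tA} = P · e^{tJ} · P⁻¹, and e^{tJ} can be computed block-by-block.

A has Jordan form
J =
  [-5,  1]
  [ 0, -5]
(up to reordering of blocks).

Per-block formulas:
  For a 2×2 Jordan block J_2(-5): exp(t · J_2(-5)) = e^(-5t)·(I + t·N), where N is the 2×2 nilpotent shift.

After assembling e^{tJ} and conjugating by P, we get:

e^{tA} =
  [exp(-5*t), 0]
  [-t*exp(-5*t), exp(-5*t)]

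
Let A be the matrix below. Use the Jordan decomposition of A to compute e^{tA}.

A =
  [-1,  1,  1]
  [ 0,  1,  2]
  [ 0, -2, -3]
e^{tA} =
  [exp(-t), t*exp(-t), t*exp(-t)]
  [0, 2*t*exp(-t) + exp(-t), 2*t*exp(-t)]
  [0, -2*t*exp(-t), -2*t*exp(-t) + exp(-t)]

Strategy: write A = P · J · P⁻¹ where J is a Jordan canonical form, so e^{tA} = P · e^{tJ} · P⁻¹, and e^{tJ} can be computed block-by-block.

A has Jordan form
J =
  [-1,  1,  0]
  [ 0, -1,  0]
  [ 0,  0, -1]
(up to reordering of blocks).

Per-block formulas:
  For a 2×2 Jordan block J_2(-1): exp(t · J_2(-1)) = e^(-1t)·(I + t·N), where N is the 2×2 nilpotent shift.
  For a 1×1 block at λ = -1: exp(t · [-1]) = [e^(-1t)].

After assembling e^{tJ} and conjugating by P, we get:

e^{tA} =
  [exp(-t), t*exp(-t), t*exp(-t)]
  [0, 2*t*exp(-t) + exp(-t), 2*t*exp(-t)]
  [0, -2*t*exp(-t), -2*t*exp(-t) + exp(-t)]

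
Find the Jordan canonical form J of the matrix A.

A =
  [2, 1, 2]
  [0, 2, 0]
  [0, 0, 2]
J_2(2) ⊕ J_1(2)

The characteristic polynomial is
  det(x·I − A) = x^3 - 6*x^2 + 12*x - 8 = (x - 2)^3

Eigenvalues and multiplicities (the geometric multiplicity of λ is n − rank(A − λI), which equals the number of Jordan blocks for λ):
  λ = 2: algebraic multiplicity = 3, geometric multiplicity = 2

Determining the block sizes for each eigenvalue:
  λ = 2: 2 blocks summing to 3 forces exactly one block of size 2 and the rest size 1 → block sizes [2, 1]

Assembling the blocks gives a Jordan form
J =
  [2, 1, 0]
  [0, 2, 0]
  [0, 0, 2]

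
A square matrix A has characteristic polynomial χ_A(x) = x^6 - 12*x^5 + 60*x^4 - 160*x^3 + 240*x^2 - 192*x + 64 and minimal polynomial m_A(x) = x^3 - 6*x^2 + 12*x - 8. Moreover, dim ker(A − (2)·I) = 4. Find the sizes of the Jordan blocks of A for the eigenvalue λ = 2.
Block sizes for λ = 2: [3, 1, 1, 1]

Step 1 — from the characteristic polynomial, algebraic multiplicity of λ = 2 is 6. From dim ker(A − (2)·I) = 4, there are exactly 4 Jordan blocks for λ = 2.
Step 2 — from the minimal polynomial, the factor (x − 2)^3 tells us the largest block for λ = 2 has size 3.
Step 3 — with total size 6, 4 blocks, and largest block 3, the block sizes (in nonincreasing order) are [3, 1, 1, 1].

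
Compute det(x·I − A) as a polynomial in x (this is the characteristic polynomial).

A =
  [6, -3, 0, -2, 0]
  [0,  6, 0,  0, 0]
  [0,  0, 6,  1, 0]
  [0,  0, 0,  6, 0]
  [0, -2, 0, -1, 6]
x^5 - 30*x^4 + 360*x^3 - 2160*x^2 + 6480*x - 7776

Expanding det(x·I − A) (e.g. by cofactor expansion or by noting that A is similar to its Jordan form J, which has the same characteristic polynomial as A) gives
  χ_A(x) = x^5 - 30*x^4 + 360*x^3 - 2160*x^2 + 6480*x - 7776
which factors as (x - 6)^5. The eigenvalues (with algebraic multiplicities) are λ = 6 with multiplicity 5.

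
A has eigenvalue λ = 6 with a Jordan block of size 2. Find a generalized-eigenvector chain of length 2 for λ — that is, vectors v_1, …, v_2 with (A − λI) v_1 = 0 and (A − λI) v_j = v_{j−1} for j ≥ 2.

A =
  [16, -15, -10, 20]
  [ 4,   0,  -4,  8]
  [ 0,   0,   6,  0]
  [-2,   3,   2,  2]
A Jordan chain for λ = 6 of length 2:
v_1 = (10, 4, 0, -2)ᵀ
v_2 = (1, 0, 0, 0)ᵀ

Let N = A − (6)·I. We want v_2 with N^2 v_2 = 0 but N^1 v_2 ≠ 0; then v_{j-1} := N · v_j for j = 2, …, 2.

Pick v_2 = (1, 0, 0, 0)ᵀ.
Then v_1 = N · v_2 = (10, 4, 0, -2)ᵀ.

Sanity check: (A − (6)·I) v_1 = (0, 0, 0, 0)ᵀ = 0. ✓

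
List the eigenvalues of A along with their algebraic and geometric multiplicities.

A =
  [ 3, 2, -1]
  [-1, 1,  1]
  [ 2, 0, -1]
λ = 1: alg = 3, geom = 1

Step 1 — factor the characteristic polynomial to read off the algebraic multiplicities:
  χ_A(x) = (x - 1)^3

Step 2 — compute geometric multiplicities via the rank-nullity identity g(λ) = n − rank(A − λI):
  rank(A − (1)·I) = 2, so dim ker(A − (1)·I) = n − 2 = 1

Summary:
  λ = 1: algebraic multiplicity = 3, geometric multiplicity = 1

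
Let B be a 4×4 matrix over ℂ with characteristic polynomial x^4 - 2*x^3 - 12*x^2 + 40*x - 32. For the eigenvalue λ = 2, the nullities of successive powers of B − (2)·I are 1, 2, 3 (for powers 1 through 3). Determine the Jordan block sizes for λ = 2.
Block sizes for λ = 2: [3]

From the dimensions of kernels of powers, the number of Jordan blocks of size at least j is d_j − d_{j−1} where d_j = dim ker(N^j) (with d_0 = 0). Computing the differences gives [1, 1, 1].
The number of blocks of size exactly k is (#blocks of size ≥ k) − (#blocks of size ≥ k + 1), so the partition is: 1 block(s) of size 3.
In nonincreasing order the block sizes are [3].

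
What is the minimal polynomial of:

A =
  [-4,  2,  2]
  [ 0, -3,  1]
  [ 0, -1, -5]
x^2 + 8*x + 16

The characteristic polynomial is χ_A(x) = (x + 4)^3, so the eigenvalues are known. The minimal polynomial is
  m_A(x) = Π_λ (x − λ)^{k_λ}
where k_λ is the size of the *largest* Jordan block for λ (equivalently, the smallest k with (A − λI)^k v = 0 for every generalised eigenvector v of λ).

  λ = -4: largest Jordan block has size 2, contributing (x + 4)^2

So m_A(x) = (x + 4)^2 = x^2 + 8*x + 16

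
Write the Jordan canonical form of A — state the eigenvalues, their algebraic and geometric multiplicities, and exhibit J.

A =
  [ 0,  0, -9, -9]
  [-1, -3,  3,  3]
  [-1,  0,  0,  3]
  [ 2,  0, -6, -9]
J_2(-3) ⊕ J_1(-3) ⊕ J_1(-3)

The characteristic polynomial is
  det(x·I − A) = x^4 + 12*x^3 + 54*x^2 + 108*x + 81 = (x + 3)^4

Eigenvalues and multiplicities (the geometric multiplicity of λ is n − rank(A − λI), which equals the number of Jordan blocks for λ):
  λ = -3: algebraic multiplicity = 4, geometric multiplicity = 3

Determining the block sizes for each eigenvalue:
  λ = -3: 3 blocks summing to 4 forces exactly one block of size 2 and the rest size 1 → block sizes [2, 1, 1]

Assembling the blocks gives a Jordan form
J =
  [-3,  1,  0,  0]
  [ 0, -3,  0,  0]
  [ 0,  0, -3,  0]
  [ 0,  0,  0, -3]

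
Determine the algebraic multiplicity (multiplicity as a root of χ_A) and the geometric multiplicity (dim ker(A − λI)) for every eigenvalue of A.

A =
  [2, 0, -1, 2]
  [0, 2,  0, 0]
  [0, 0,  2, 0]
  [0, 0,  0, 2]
λ = 2: alg = 4, geom = 3

Step 1 — factor the characteristic polynomial to read off the algebraic multiplicities:
  χ_A(x) = (x - 2)^4

Step 2 — compute geometric multiplicities via the rank-nullity identity g(λ) = n − rank(A − λI):
  rank(A − (2)·I) = 1, so dim ker(A − (2)·I) = n − 1 = 3

Summary:
  λ = 2: algebraic multiplicity = 4, geometric multiplicity = 3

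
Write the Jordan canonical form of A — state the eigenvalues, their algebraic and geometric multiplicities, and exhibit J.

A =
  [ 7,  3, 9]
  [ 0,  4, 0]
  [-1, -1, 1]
J_2(4) ⊕ J_1(4)

The characteristic polynomial is
  det(x·I − A) = x^3 - 12*x^2 + 48*x - 64 = (x - 4)^3

Eigenvalues and multiplicities (the geometric multiplicity of λ is n − rank(A − λI), which equals the number of Jordan blocks for λ):
  λ = 4: algebraic multiplicity = 3, geometric multiplicity = 2

Determining the block sizes for each eigenvalue:
  λ = 4: 2 blocks summing to 3 forces exactly one block of size 2 and the rest size 1 → block sizes [2, 1]

Assembling the blocks gives a Jordan form
J =
  [4, 1, 0]
  [0, 4, 0]
  [0, 0, 4]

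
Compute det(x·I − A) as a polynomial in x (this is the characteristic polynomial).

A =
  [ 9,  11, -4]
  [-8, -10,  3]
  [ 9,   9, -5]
x^3 + 6*x^2 + 12*x + 8

Expanding det(x·I − A) (e.g. by cofactor expansion or by noting that A is similar to its Jordan form J, which has the same characteristic polynomial as A) gives
  χ_A(x) = x^3 + 6*x^2 + 12*x + 8
which factors as (x + 2)^3. The eigenvalues (with algebraic multiplicities) are λ = -2 with multiplicity 3.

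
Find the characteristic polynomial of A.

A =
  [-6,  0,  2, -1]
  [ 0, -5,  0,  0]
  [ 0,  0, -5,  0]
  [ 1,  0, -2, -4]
x^4 + 20*x^3 + 150*x^2 + 500*x + 625

Expanding det(x·I − A) (e.g. by cofactor expansion or by noting that A is similar to its Jordan form J, which has the same characteristic polynomial as A) gives
  χ_A(x) = x^4 + 20*x^3 + 150*x^2 + 500*x + 625
which factors as (x + 5)^4. The eigenvalues (with algebraic multiplicities) are λ = -5 with multiplicity 4.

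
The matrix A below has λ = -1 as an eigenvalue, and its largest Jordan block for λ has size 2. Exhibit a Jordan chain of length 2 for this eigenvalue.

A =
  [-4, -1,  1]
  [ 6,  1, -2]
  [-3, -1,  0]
A Jordan chain for λ = -1 of length 2:
v_1 = (-3, 6, -3)ᵀ
v_2 = (1, 0, 0)ᵀ

Let N = A − (-1)·I. We want v_2 with N^2 v_2 = 0 but N^1 v_2 ≠ 0; then v_{j-1} := N · v_j for j = 2, …, 2.

Pick v_2 = (1, 0, 0)ᵀ.
Then v_1 = N · v_2 = (-3, 6, -3)ᵀ.

Sanity check: (A − (-1)·I) v_1 = (0, 0, 0)ᵀ = 0. ✓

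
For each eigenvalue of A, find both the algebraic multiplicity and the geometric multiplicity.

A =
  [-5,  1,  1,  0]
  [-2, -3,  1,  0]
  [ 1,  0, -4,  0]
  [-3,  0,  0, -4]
λ = -4: alg = 4, geom = 2

Step 1 — factor the characteristic polynomial to read off the algebraic multiplicities:
  χ_A(x) = (x + 4)^4

Step 2 — compute geometric multiplicities via the rank-nullity identity g(λ) = n − rank(A − λI):
  rank(A − (-4)·I) = 2, so dim ker(A − (-4)·I) = n − 2 = 2

Summary:
  λ = -4: algebraic multiplicity = 4, geometric multiplicity = 2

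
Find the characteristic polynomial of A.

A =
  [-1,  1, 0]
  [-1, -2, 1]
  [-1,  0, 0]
x^3 + 3*x^2 + 3*x + 1

Expanding det(x·I − A) (e.g. by cofactor expansion or by noting that A is similar to its Jordan form J, which has the same characteristic polynomial as A) gives
  χ_A(x) = x^3 + 3*x^2 + 3*x + 1
which factors as (x + 1)^3. The eigenvalues (with algebraic multiplicities) are λ = -1 with multiplicity 3.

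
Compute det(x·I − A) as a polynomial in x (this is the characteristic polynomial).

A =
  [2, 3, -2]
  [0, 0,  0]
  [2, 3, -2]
x^3

Expanding det(x·I − A) (e.g. by cofactor expansion or by noting that A is similar to its Jordan form J, which has the same characteristic polynomial as A) gives
  χ_A(x) = x^3
which factors as x^3. The eigenvalues (with algebraic multiplicities) are λ = 0 with multiplicity 3.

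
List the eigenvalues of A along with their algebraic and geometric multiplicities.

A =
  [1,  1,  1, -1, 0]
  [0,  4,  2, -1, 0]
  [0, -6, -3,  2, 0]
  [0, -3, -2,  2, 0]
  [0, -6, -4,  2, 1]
λ = 1: alg = 5, geom = 3

Step 1 — factor the characteristic polynomial to read off the algebraic multiplicities:
  χ_A(x) = (x - 1)^5

Step 2 — compute geometric multiplicities via the rank-nullity identity g(λ) = n − rank(A − λI):
  rank(A − (1)·I) = 2, so dim ker(A − (1)·I) = n − 2 = 3

Summary:
  λ = 1: algebraic multiplicity = 5, geometric multiplicity = 3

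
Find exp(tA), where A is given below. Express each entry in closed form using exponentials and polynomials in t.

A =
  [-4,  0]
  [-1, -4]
e^{tA} =
  [exp(-4*t), 0]
  [-t*exp(-4*t), exp(-4*t)]

Strategy: write A = P · J · P⁻¹ where J is a Jordan canonical form, so e^{tA} = P · e^{tJ} · P⁻¹, and e^{tJ} can be computed block-by-block.

A has Jordan form
J =
  [-4,  1]
  [ 0, -4]
(up to reordering of blocks).

Per-block formulas:
  For a 2×2 Jordan block J_2(-4): exp(t · J_2(-4)) = e^(-4t)·(I + t·N), where N is the 2×2 nilpotent shift.

After assembling e^{tJ} and conjugating by P, we get:

e^{tA} =
  [exp(-4*t), 0]
  [-t*exp(-4*t), exp(-4*t)]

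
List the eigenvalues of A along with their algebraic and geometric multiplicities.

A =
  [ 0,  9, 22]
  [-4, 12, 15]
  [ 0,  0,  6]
λ = 6: alg = 3, geom = 1

Step 1 — factor the characteristic polynomial to read off the algebraic multiplicities:
  χ_A(x) = (x - 6)^3

Step 2 — compute geometric multiplicities via the rank-nullity identity g(λ) = n − rank(A − λI):
  rank(A − (6)·I) = 2, so dim ker(A − (6)·I) = n − 2 = 1

Summary:
  λ = 6: algebraic multiplicity = 3, geometric multiplicity = 1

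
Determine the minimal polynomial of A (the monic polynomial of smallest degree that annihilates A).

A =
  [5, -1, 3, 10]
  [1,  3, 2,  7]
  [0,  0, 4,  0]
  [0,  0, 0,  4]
x^3 - 12*x^2 + 48*x - 64

The characteristic polynomial is χ_A(x) = (x - 4)^4, so the eigenvalues are known. The minimal polynomial is
  m_A(x) = Π_λ (x − λ)^{k_λ}
where k_λ is the size of the *largest* Jordan block for λ (equivalently, the smallest k with (A − λI)^k v = 0 for every generalised eigenvector v of λ).

  λ = 4: largest Jordan block has size 3, contributing (x − 4)^3

So m_A(x) = (x - 4)^3 = x^3 - 12*x^2 + 48*x - 64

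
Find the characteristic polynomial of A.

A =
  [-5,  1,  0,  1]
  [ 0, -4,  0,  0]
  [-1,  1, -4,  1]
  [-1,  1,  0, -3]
x^4 + 16*x^3 + 96*x^2 + 256*x + 256

Expanding det(x·I − A) (e.g. by cofactor expansion or by noting that A is similar to its Jordan form J, which has the same characteristic polynomial as A) gives
  χ_A(x) = x^4 + 16*x^3 + 96*x^2 + 256*x + 256
which factors as (x + 4)^4. The eigenvalues (with algebraic multiplicities) are λ = -4 with multiplicity 4.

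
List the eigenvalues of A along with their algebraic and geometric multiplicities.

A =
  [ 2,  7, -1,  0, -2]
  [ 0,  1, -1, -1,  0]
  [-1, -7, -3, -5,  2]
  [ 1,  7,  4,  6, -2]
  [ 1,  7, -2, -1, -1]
λ = 1: alg = 5, geom = 3

Step 1 — factor the characteristic polynomial to read off the algebraic multiplicities:
  χ_A(x) = (x - 1)^5

Step 2 — compute geometric multiplicities via the rank-nullity identity g(λ) = n − rank(A − λI):
  rank(A − (1)·I) = 2, so dim ker(A − (1)·I) = n − 2 = 3

Summary:
  λ = 1: algebraic multiplicity = 5, geometric multiplicity = 3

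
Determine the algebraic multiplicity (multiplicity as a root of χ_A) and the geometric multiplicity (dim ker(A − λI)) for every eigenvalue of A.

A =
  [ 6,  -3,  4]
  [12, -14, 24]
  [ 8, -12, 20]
λ = 4: alg = 3, geom = 2

Step 1 — factor the characteristic polynomial to read off the algebraic multiplicities:
  χ_A(x) = (x - 4)^3

Step 2 — compute geometric multiplicities via the rank-nullity identity g(λ) = n − rank(A − λI):
  rank(A − (4)·I) = 1, so dim ker(A − (4)·I) = n − 1 = 2

Summary:
  λ = 4: algebraic multiplicity = 3, geometric multiplicity = 2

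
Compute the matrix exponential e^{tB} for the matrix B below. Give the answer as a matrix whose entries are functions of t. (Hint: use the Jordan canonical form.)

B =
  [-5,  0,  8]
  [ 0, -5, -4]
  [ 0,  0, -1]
e^{tB} =
  [exp(-5*t), 0, 2*exp(-t) - 2*exp(-5*t)]
  [0, exp(-5*t), -exp(-t) + exp(-5*t)]
  [0, 0, exp(-t)]

Strategy: write B = P · J · P⁻¹ where J is a Jordan canonical form, so e^{tB} = P · e^{tJ} · P⁻¹, and e^{tJ} can be computed block-by-block.

B has Jordan form
J =
  [-5,  0,  0]
  [ 0, -5,  0]
  [ 0,  0, -1]
(up to reordering of blocks).

Per-block formulas:
  For a 1×1 block at λ = -1: exp(t · [-1]) = [e^(-1t)].
  For a 1×1 block at λ = -5: exp(t · [-5]) = [e^(-5t)].

After assembling e^{tJ} and conjugating by P, we get:

e^{tB} =
  [exp(-5*t), 0, 2*exp(-t) - 2*exp(-5*t)]
  [0, exp(-5*t), -exp(-t) + exp(-5*t)]
  [0, 0, exp(-t)]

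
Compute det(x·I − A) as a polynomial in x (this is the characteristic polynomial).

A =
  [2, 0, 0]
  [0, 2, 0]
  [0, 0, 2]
x^3 - 6*x^2 + 12*x - 8

Expanding det(x·I − A) (e.g. by cofactor expansion or by noting that A is similar to its Jordan form J, which has the same characteristic polynomial as A) gives
  χ_A(x) = x^3 - 6*x^2 + 12*x - 8
which factors as (x - 2)^3. The eigenvalues (with algebraic multiplicities) are λ = 2 with multiplicity 3.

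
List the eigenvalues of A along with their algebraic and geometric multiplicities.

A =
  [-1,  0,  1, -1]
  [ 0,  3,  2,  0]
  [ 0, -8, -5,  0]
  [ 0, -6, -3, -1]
λ = -1: alg = 4, geom = 2

Step 1 — factor the characteristic polynomial to read off the algebraic multiplicities:
  χ_A(x) = (x + 1)^4

Step 2 — compute geometric multiplicities via the rank-nullity identity g(λ) = n − rank(A − λI):
  rank(A − (-1)·I) = 2, so dim ker(A − (-1)·I) = n − 2 = 2

Summary:
  λ = -1: algebraic multiplicity = 4, geometric multiplicity = 2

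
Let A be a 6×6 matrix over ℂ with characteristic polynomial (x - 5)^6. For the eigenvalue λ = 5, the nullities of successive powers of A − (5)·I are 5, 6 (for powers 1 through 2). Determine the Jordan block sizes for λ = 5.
Block sizes for λ = 5: [2, 1, 1, 1, 1]

From the dimensions of kernels of powers, the number of Jordan blocks of size at least j is d_j − d_{j−1} where d_j = dim ker(N^j) (with d_0 = 0). Computing the differences gives [5, 1].
The number of blocks of size exactly k is (#blocks of size ≥ k) − (#blocks of size ≥ k + 1), so the partition is: 4 block(s) of size 1, 1 block(s) of size 2.
In nonincreasing order the block sizes are [2, 1, 1, 1, 1].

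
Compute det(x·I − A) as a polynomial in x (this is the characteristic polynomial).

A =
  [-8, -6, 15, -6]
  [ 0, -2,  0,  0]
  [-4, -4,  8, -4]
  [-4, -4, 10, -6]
x^4 + 8*x^3 + 24*x^2 + 32*x + 16

Expanding det(x·I − A) (e.g. by cofactor expansion or by noting that A is similar to its Jordan form J, which has the same characteristic polynomial as A) gives
  χ_A(x) = x^4 + 8*x^3 + 24*x^2 + 32*x + 16
which factors as (x + 2)^4. The eigenvalues (with algebraic multiplicities) are λ = -2 with multiplicity 4.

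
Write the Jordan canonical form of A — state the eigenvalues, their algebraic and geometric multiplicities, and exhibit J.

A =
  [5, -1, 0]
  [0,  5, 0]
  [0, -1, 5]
J_2(5) ⊕ J_1(5)

The characteristic polynomial is
  det(x·I − A) = x^3 - 15*x^2 + 75*x - 125 = (x - 5)^3

Eigenvalues and multiplicities (the geometric multiplicity of λ is n − rank(A − λI), which equals the number of Jordan blocks for λ):
  λ = 5: algebraic multiplicity = 3, geometric multiplicity = 2

Determining the block sizes for each eigenvalue:
  λ = 5: 2 blocks summing to 3 forces exactly one block of size 2 and the rest size 1 → block sizes [2, 1]

Assembling the blocks gives a Jordan form
J =
  [5, 1, 0]
  [0, 5, 0]
  [0, 0, 5]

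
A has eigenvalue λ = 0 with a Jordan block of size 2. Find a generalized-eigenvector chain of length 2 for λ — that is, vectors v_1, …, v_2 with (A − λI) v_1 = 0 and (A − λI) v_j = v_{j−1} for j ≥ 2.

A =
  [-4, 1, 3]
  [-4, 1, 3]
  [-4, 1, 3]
A Jordan chain for λ = 0 of length 2:
v_1 = (-4, -4, -4)ᵀ
v_2 = (1, 0, 0)ᵀ

Let N = A − (0)·I. We want v_2 with N^2 v_2 = 0 but N^1 v_2 ≠ 0; then v_{j-1} := N · v_j for j = 2, …, 2.

Pick v_2 = (1, 0, 0)ᵀ.
Then v_1 = N · v_2 = (-4, -4, -4)ᵀ.

Sanity check: (A − (0)·I) v_1 = (0, 0, 0)ᵀ = 0. ✓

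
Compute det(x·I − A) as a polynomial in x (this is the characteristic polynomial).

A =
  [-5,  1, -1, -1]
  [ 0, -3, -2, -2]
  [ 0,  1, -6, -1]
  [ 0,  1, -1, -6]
x^4 + 20*x^3 + 150*x^2 + 500*x + 625

Expanding det(x·I − A) (e.g. by cofactor expansion or by noting that A is similar to its Jordan form J, which has the same characteristic polynomial as A) gives
  χ_A(x) = x^4 + 20*x^3 + 150*x^2 + 500*x + 625
which factors as (x + 5)^4. The eigenvalues (with algebraic multiplicities) are λ = -5 with multiplicity 4.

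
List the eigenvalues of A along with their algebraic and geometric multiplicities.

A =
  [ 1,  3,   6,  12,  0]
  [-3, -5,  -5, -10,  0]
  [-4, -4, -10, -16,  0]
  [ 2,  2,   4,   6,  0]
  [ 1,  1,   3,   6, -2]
λ = -2: alg = 5, geom = 3

Step 1 — factor the characteristic polynomial to read off the algebraic multiplicities:
  χ_A(x) = (x + 2)^5

Step 2 — compute geometric multiplicities via the rank-nullity identity g(λ) = n − rank(A − λI):
  rank(A − (-2)·I) = 2, so dim ker(A − (-2)·I) = n − 2 = 3

Summary:
  λ = -2: algebraic multiplicity = 5, geometric multiplicity = 3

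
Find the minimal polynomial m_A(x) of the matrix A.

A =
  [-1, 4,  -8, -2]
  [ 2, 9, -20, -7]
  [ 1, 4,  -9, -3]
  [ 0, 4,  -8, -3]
x^2 + 2*x + 1

The characteristic polynomial is χ_A(x) = (x + 1)^4, so the eigenvalues are known. The minimal polynomial is
  m_A(x) = Π_λ (x − λ)^{k_λ}
where k_λ is the size of the *largest* Jordan block for λ (equivalently, the smallest k with (A − λI)^k v = 0 for every generalised eigenvector v of λ).

  λ = -1: largest Jordan block has size 2, contributing (x + 1)^2

So m_A(x) = (x + 1)^2 = x^2 + 2*x + 1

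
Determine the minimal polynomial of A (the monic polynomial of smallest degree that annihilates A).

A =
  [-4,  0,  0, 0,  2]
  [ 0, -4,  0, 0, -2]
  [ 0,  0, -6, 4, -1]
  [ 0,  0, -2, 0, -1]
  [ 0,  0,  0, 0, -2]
x^3 + 8*x^2 + 20*x + 16

The characteristic polynomial is χ_A(x) = (x + 2)^2*(x + 4)^3, so the eigenvalues are known. The minimal polynomial is
  m_A(x) = Π_λ (x − λ)^{k_λ}
where k_λ is the size of the *largest* Jordan block for λ (equivalently, the smallest k with (A − λI)^k v = 0 for every generalised eigenvector v of λ).

  λ = -4: largest Jordan block has size 1, contributing (x + 4)
  λ = -2: largest Jordan block has size 2, contributing (x + 2)^2

So m_A(x) = (x + 2)^2*(x + 4) = x^3 + 8*x^2 + 20*x + 16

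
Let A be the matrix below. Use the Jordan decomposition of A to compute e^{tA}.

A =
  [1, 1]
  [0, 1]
e^{tA} =
  [exp(t), t*exp(t)]
  [0, exp(t)]

Strategy: write A = P · J · P⁻¹ where J is a Jordan canonical form, so e^{tA} = P · e^{tJ} · P⁻¹, and e^{tJ} can be computed block-by-block.

A has Jordan form
J =
  [1, 1]
  [0, 1]
(up to reordering of blocks).

Per-block formulas:
  For a 2×2 Jordan block J_2(1): exp(t · J_2(1)) = e^(1t)·(I + t·N), where N is the 2×2 nilpotent shift.

After assembling e^{tJ} and conjugating by P, we get:

e^{tA} =
  [exp(t), t*exp(t)]
  [0, exp(t)]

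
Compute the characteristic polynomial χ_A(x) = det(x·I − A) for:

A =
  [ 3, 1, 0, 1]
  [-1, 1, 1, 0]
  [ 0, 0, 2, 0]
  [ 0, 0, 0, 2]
x^4 - 8*x^3 + 24*x^2 - 32*x + 16

Expanding det(x·I − A) (e.g. by cofactor expansion or by noting that A is similar to its Jordan form J, which has the same characteristic polynomial as A) gives
  χ_A(x) = x^4 - 8*x^3 + 24*x^2 - 32*x + 16
which factors as (x - 2)^4. The eigenvalues (with algebraic multiplicities) are λ = 2 with multiplicity 4.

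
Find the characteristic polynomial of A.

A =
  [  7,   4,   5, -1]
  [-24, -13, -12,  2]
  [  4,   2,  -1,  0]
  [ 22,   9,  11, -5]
x^4 + 12*x^3 + 54*x^2 + 108*x + 81

Expanding det(x·I − A) (e.g. by cofactor expansion or by noting that A is similar to its Jordan form J, which has the same characteristic polynomial as A) gives
  χ_A(x) = x^4 + 12*x^3 + 54*x^2 + 108*x + 81
which factors as (x + 3)^4. The eigenvalues (with algebraic multiplicities) are λ = -3 with multiplicity 4.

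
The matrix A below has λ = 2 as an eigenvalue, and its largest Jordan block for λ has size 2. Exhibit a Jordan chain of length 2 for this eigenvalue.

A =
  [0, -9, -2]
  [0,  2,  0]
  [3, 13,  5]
A Jordan chain for λ = 2 of length 2:
v_1 = (1, 0, -1)ᵀ
v_2 = (4, -1, 0)ᵀ

Let N = A − (2)·I. We want v_2 with N^2 v_2 = 0 but N^1 v_2 ≠ 0; then v_{j-1} := N · v_j for j = 2, …, 2.

Pick v_2 = (4, -1, 0)ᵀ.
Then v_1 = N · v_2 = (1, 0, -1)ᵀ.

Sanity check: (A − (2)·I) v_1 = (0, 0, 0)ᵀ = 0. ✓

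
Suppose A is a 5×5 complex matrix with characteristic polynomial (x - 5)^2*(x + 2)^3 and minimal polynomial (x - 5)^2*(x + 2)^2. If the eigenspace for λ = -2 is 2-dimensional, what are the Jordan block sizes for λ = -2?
Block sizes for λ = -2: [2, 1]

Step 1 — from the characteristic polynomial, algebraic multiplicity of λ = -2 is 3. From dim ker(A − (-2)·I) = 2, there are exactly 2 Jordan blocks for λ = -2.
Step 2 — from the minimal polynomial, the factor (x + 2)^2 tells us the largest block for λ = -2 has size 2.
Step 3 — with total size 3, 2 blocks, and largest block 2, the block sizes (in nonincreasing order) are [2, 1].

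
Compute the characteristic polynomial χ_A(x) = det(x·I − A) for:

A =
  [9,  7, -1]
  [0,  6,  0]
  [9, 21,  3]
x^3 - 18*x^2 + 108*x - 216

Expanding det(x·I − A) (e.g. by cofactor expansion or by noting that A is similar to its Jordan form J, which has the same characteristic polynomial as A) gives
  χ_A(x) = x^3 - 18*x^2 + 108*x - 216
which factors as (x - 6)^3. The eigenvalues (with algebraic multiplicities) are λ = 6 with multiplicity 3.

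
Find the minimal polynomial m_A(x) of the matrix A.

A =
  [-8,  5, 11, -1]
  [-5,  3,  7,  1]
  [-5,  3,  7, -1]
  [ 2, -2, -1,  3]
x^4 - 5*x^3 + 9*x^2 - 7*x + 2

The characteristic polynomial is χ_A(x) = (x - 2)*(x - 1)^3, so the eigenvalues are known. The minimal polynomial is
  m_A(x) = Π_λ (x − λ)^{k_λ}
where k_λ is the size of the *largest* Jordan block for λ (equivalently, the smallest k with (A − λI)^k v = 0 for every generalised eigenvector v of λ).

  λ = 1: largest Jordan block has size 3, contributing (x − 1)^3
  λ = 2: largest Jordan block has size 1, contributing (x − 2)

So m_A(x) = (x - 2)*(x - 1)^3 = x^4 - 5*x^3 + 9*x^2 - 7*x + 2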